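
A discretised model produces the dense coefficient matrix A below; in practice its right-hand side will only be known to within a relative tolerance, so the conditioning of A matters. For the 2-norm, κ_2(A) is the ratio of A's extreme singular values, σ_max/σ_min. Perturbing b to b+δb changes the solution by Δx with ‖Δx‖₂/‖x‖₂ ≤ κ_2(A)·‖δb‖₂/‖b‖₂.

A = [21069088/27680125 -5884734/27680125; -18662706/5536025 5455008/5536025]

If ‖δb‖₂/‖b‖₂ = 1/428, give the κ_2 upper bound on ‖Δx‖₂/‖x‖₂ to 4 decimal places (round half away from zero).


AᵀA = [5443974628324/455793765625 -1587814540032/455793765625; -1587814540032/455793765625 463151636676/455793765625]; tr = 9451402024/729270025, det = 32400/29170801
λ_max, λ_min = (9451402024/729270025 ± √89326637384390296576/531834769363500625)/2 = 324/25, 2500/29170801
so κ_2 = √((324/25) / (2500/29170801)) = 388.8720
worst-case relative error ≤ 388.8720 × 1/428 = 0.9086

0.9086


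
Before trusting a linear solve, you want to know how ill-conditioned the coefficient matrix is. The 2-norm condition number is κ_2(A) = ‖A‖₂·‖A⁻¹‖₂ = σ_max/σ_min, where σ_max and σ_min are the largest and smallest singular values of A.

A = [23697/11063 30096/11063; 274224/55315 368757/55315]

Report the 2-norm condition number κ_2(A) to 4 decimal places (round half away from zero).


AᵀA = [528032529/18105025 703855872/18105025; 703855872/18105025 938615121/18105025]; tr = 58665906/724201, det = 455625/724201
char-poly roots: 81 and 5625/724201
so κ_2 = √(81 / (5625/724201)) = 102.1200

102.1200


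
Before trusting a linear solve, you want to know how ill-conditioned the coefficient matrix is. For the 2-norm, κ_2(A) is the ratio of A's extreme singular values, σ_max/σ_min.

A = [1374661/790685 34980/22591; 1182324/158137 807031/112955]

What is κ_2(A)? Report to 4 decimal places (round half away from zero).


133.0000

form AᵀA = [21913708441/371911225 596227104/10626035; 596227104/10626035 405644881/7590025] with trace 9938242/88445 and determinant 7890481/11055625
eigenvalues of AᵀA: λ = (tr ± √(tr²−4·det))/2 = 2809/25, 2809/442225
κ = σ_max/σ_min = (53/5)/(53/665) = 133.0000


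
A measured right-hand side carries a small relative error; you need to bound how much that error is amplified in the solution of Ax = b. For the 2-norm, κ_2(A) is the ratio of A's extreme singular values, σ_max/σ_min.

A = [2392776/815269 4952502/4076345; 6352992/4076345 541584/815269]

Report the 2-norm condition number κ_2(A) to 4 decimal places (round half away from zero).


M = AᵀA = [48840812352/4422834325 813995568/176913373; 813995568/176913373 8480198772/4422834325]. tr(M)=4409308548/340218025, det(M)=26873856/8505450625
solving λ² − 4409308548/340218025·λ + 26873856/8505450625 = 0 gives λ = 324/25, 82944/340218025
κ_2(A) = √(λ_max/λ_min) = √((324/25) / (82944/340218025)) = 230.5625

230.5625


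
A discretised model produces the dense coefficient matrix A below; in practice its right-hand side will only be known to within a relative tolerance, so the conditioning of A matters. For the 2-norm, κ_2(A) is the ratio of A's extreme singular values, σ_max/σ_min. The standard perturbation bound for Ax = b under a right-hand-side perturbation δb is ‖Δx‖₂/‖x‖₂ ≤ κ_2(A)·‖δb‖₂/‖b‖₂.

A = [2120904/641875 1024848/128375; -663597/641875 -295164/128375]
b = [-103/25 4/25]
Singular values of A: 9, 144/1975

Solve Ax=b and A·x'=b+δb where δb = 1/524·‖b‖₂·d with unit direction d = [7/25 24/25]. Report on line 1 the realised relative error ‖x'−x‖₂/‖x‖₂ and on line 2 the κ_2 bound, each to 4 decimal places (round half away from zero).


from the listed singular values, σ₁ = 9, σ_n = 144/1975
condition number: 9 ÷ (144/1975) = 123.4375
κ_2(A)·‖δb‖/‖b‖ = 0.2356
solve Ax = b  →  x = [12.4893 -5.6854]
‖b‖₂ = 4.1231 and ‖x‖₂ = 13.7225
with δb = [0.0022 0.0076], A·Δx = δb → ‖Δx‖ = 0.1079
dividing the unrounded norms, ‖Δx‖/‖x‖ = 0.0079
realised/bound (from unrounded values) ≈ 0.0334

0.0079
0.2356


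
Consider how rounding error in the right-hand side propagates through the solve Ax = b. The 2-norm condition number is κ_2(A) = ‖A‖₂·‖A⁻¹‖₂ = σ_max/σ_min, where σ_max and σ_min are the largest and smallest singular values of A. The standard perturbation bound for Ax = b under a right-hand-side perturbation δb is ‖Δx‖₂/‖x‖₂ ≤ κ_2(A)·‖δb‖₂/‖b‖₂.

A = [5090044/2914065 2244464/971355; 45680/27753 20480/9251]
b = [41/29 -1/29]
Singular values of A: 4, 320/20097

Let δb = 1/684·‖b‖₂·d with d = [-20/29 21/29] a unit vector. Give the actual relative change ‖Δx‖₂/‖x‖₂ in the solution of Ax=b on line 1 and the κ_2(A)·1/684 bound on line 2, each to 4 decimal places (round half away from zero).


from the listed singular values, σ₁ = 4, σ_n = 320/20097
κ = σ_max/σ_min = 4/(320/20097) = 251.2125
perturbation bound = 251.2125·1/684 = 0.3673
solve Ax = b  →  x = [50.3925 -37.4819]
‖b‖ = 1.4142, ‖x‖ = 62.8036
re-solving with b+δb shifts x by Δx of norm 0.1298
dividing the unrounded norms, ‖Δx‖/‖x‖ = 0.0021
realised/bound (from unrounded values) ≈ 0.0056

0.0021
0.3673


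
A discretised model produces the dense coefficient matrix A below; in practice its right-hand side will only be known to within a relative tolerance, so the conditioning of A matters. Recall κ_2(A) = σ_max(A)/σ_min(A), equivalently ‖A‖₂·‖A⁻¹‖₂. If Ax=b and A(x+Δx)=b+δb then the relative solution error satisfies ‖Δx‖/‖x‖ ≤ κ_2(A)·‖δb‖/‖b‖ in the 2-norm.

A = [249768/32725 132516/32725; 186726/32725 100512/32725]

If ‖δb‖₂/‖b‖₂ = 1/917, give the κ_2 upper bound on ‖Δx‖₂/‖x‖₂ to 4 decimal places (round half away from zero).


form AᵀA = [3890026116/42837025 82986336/1713481; 82986336/1713481 1106526096/42837025] with trace 17289108/148225 and determinant 419904/3705625
solving λ² − 17289108/148225·λ + 419904/3705625 = 0 gives λ = 2916/25, 144/148225
so κ_2 = √((2916/25) / (144/148225)) = 346.5000
perturbation bound = 346.5000·1/917 = 0.3779

0.3779


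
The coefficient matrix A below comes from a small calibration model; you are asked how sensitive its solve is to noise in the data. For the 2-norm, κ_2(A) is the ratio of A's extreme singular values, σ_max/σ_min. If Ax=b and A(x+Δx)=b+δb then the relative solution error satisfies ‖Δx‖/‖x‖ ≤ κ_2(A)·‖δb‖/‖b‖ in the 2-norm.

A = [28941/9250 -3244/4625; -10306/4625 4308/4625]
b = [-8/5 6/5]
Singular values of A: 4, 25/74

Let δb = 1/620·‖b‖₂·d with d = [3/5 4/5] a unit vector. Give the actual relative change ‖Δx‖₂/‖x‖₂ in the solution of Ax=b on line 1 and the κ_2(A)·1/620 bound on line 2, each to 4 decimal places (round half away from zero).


largest singular value 4, smallest 25/74
condition number: 4 ÷ (25/74) = 11.8400
perturbation bound = 11.8400·1/620 = 0.0191
solve Ax = b  →  x = [-0.4800 0.1400]
2-norm of b is 2.0000; of x, 0.5000
re-solving with b+δb shifts x by Δx of norm 0.0095
realised ‖Δx‖/‖x‖ = 0.0191
tightness: 0.0191 against a bound of 0.0191; the bound is attained (ratio 1)

0.0191
0.0191


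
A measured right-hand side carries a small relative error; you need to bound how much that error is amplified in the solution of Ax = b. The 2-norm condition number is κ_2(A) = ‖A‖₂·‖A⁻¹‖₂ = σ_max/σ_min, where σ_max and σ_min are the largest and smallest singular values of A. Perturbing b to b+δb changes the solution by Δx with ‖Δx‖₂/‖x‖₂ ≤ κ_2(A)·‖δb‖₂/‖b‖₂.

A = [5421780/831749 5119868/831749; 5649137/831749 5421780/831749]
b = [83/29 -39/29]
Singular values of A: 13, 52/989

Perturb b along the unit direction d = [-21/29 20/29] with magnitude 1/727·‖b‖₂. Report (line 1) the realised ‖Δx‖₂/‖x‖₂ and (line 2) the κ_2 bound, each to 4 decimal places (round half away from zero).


from the listed singular values, σ₁ = 13, σ_n = 52/989
κ = σ_max/σ_min = 13/(52/989) = 247.2500
bound on ‖Δx‖/‖x‖: κ·ε = 247.2500·1/727 = 0.3401
solve Ax = b  →  x = [39.4058 -41.2646]
‖b‖₂ = 3.1623 and ‖x‖₂ = 57.0577
with δb = [-0.0031 0.0030], A·Δx = δb → ‖Δx‖ = 0.0827
relative error = 0.0014
so the bound overstates the realised error by a factor of ≈ 234.5622 (computed from the unrounded values)

0.0014
0.3401


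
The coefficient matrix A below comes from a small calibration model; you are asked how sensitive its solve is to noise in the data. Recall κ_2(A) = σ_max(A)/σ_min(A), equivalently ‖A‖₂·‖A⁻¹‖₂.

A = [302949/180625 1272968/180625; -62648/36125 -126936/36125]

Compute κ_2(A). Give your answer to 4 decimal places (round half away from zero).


10.6250

M = AᵀA = [657084409/112890625 2022323688/112890625; 2022323688/112890625 7000921216/112890625]. tr(M)=12252809/180625, det(M)=180848704/4515625
solving λ² − 12252809/180625·λ + 180848704/4515625 = 0 gives λ = 1681/25, 107584/180625
κ_2(A) = √(λ_max/λ_min) = √((1681/25) / (107584/180625)) = 10.6250


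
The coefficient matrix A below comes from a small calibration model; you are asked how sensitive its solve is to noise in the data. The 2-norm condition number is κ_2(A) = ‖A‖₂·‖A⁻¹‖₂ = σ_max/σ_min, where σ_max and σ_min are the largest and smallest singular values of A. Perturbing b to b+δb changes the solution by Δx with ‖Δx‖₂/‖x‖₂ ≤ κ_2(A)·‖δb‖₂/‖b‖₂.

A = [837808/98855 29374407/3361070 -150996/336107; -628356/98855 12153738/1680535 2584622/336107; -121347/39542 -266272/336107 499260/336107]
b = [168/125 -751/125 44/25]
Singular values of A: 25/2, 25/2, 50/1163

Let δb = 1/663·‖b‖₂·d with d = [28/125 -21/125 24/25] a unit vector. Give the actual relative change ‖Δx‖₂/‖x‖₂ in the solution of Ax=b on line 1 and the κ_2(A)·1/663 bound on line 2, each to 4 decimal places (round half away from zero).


from the listed singular values, σ₁ = 25/2, σ_n = 50/1163
κ_2(A) = (25/2) / (50/1163) = 290.7500
worst-case relative error ≤ 290.7500 × 1/663 = 0.4385
solve Ax = b  →  x = [33.1200 -29.1859 54.0435]
‖b‖₂ = 6.4031 and ‖x‖₂ = 69.7815
Δx = A⁻¹·δb where δb = 1/663·6.4031·d; ‖Δx‖ = 0.2246
relative error = 0.0032
so the bound overstates the realised error by a factor of ≈ 136.2254 (computed from the unrounded values)

0.0032
0.4385


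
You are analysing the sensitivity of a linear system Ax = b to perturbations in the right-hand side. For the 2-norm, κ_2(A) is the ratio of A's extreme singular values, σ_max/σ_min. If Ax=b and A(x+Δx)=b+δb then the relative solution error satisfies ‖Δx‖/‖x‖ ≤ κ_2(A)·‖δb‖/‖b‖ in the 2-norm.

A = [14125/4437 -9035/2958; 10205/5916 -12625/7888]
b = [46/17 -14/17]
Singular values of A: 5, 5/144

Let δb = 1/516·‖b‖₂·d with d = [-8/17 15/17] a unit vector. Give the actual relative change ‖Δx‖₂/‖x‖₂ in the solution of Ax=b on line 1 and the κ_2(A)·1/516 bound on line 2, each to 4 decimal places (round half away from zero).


0.0027
0.2791

largest singular value 5, smallest 5/144
condition number: 5 ÷ (5/144) = 144.0000
bound on ‖Δx‖/‖x‖: κ·ε = 144.0000·1/516 = 0.2791
solve Ax = b  →  x = [-39.4345 -41.9862]
‖b‖₂ = 2.8284 and ‖x‖₂ = 57.6014
re-solving with b+δb shifts x by Δx of norm 0.1579
dividing the unrounded norms, ‖Δx‖/‖x‖ = 0.0027
tightness: 0.0027 against a bound of 0.2791 (unrounded ratio ≈ 0.0098)


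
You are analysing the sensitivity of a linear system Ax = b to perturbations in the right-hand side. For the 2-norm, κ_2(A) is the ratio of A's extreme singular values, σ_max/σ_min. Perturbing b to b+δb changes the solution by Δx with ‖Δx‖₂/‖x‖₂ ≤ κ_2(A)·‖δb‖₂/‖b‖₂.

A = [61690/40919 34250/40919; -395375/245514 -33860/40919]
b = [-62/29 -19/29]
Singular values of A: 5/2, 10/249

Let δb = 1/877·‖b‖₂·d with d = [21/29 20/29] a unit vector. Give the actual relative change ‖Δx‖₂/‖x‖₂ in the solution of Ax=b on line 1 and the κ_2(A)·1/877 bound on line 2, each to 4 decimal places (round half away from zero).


from the listed singular values, σ₁ = 5/2, σ_n = 10/249
κ_2(A) = (5/2) / (10/249) = 62.2500
perturbation bound = 62.2500·1/877 = 0.0710
solve Ax = b  →  x = [23.0824 -44.1294]
2-norm of b is 2.2361; of x, 49.8016
δb = ε·‖b‖·d = [0.0018 0.0018]; solving A·Δx = δb gives ‖Δx‖ = 0.0635
realised ‖Δx‖/‖x‖ = 0.0013
realised/bound (from unrounded values) ≈ 0.0180

0.0013
0.0710


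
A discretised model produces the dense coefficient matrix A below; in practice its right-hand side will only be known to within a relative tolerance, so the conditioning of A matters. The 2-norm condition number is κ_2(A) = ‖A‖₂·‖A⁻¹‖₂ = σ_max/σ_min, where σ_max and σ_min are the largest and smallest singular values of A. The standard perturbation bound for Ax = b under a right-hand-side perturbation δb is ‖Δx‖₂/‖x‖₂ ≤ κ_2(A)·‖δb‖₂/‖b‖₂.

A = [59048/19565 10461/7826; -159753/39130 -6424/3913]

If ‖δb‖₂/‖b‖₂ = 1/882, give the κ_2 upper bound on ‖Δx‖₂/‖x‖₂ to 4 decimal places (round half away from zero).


AᵀA = [1578707449/61246276 164395440/15311569; 164395440/15311569 274503625/61246276]; tr = 5482873/181202, det = 366025/1449616
solving λ² − 5482873/181202·λ + 366025/1449616 = 0 gives λ = 121/4, 3025/362404
σ_max=√(121/4)=(11/2), σ_min=√(3025/362404)=(55/602) → κ = 60.2000
perturbation bound = 60.2000·1/882 = 0.0683

0.0683


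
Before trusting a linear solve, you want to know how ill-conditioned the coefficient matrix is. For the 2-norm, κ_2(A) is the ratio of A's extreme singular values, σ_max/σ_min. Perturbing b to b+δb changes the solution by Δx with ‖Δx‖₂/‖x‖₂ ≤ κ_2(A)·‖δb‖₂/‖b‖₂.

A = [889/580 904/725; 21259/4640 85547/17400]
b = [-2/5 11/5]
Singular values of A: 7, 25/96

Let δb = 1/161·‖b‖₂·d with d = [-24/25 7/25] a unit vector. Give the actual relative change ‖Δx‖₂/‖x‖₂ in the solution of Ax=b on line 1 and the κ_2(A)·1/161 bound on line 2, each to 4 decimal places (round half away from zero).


from the listed singular values, σ₁ = 7, σ_n = 25/96
κ = σ_max/σ_min = 7/(25/96) = 26.8800
perturbation bound = 26.8800·1/161 = 0.1670
solve Ax = b  →  x = [-2.5836 2.8552]
‖b‖ = 2.2361, ‖x‖ = 3.8506
δb = ε·‖b‖·d = [-0.0133 0.0039]; solving A·Δx = δb gives ‖Δx‖ = 0.0533
realised ‖Δx‖/‖x‖ = 0.0139
tightness: 0.0139 against a bound of 0.1670 (unrounded ratio ≈ 0.0830)

0.0139
0.1670


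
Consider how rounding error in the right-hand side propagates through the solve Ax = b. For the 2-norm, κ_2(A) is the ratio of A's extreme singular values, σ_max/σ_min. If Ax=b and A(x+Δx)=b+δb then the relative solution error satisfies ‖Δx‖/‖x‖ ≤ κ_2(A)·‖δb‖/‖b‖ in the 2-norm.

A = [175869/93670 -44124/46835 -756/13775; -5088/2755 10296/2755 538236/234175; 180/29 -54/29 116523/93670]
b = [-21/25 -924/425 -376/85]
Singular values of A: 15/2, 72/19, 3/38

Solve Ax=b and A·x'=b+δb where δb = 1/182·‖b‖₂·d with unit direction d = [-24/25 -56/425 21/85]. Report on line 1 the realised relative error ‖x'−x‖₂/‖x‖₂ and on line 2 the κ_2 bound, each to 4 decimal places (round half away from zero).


from the listed singular values, σ₁ = 15/2, σ_n = 3/38
condition number: (15/2) ÷ (3/38) = 95.0000
perturbation bound = 95.0000·1/182 = 0.5220
solve Ax = b  →  x = [-0.7126 -0.4862 -0.7280]
2-norm of b is 5.0000; of x, 1.1288
Δx = A⁻¹·δb where δb = 1/182·5.0000·d; ‖Δx‖ = 0.3480
realised ‖Δx‖/‖x‖ = 0.3083
tightness: 0.3083 against a bound of 0.5220 (unrounded ratio ≈ 0.5906)

0.3083
0.5220


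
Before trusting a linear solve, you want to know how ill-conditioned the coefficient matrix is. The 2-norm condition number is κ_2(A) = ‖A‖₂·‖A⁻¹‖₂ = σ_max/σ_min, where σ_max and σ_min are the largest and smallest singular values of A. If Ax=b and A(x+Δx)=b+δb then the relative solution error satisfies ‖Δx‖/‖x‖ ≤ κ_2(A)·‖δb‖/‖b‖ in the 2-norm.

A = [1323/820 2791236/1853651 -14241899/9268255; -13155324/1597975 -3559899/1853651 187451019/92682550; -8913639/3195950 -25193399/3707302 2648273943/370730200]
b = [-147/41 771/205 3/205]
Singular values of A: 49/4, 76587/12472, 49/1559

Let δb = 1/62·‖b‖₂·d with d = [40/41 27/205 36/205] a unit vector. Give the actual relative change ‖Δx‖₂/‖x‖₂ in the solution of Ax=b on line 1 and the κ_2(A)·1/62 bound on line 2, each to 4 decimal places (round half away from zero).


0.0279
6.2863

largest singular value 49/4, smallest 49/1559
condition number: (49/4) ÷ (49/1559) = 389.7500
bound on ‖Δx‖/‖x‖: κ·ε = 389.7500·1/62 = 6.2863
solve Ax = b  →  x = [-0.5378 -69.0512 -65.8973]
‖b‖ = 5.1962, ‖x‖ = 95.4505
re-solving with b+δb shifts x by Δx of norm 2.6665
dividing the unrounded norms, ‖Δx‖/‖x‖ = 0.0279
so the bound overstates the realised error by a factor of ≈ 225.0260 (computed from the unrounded values)


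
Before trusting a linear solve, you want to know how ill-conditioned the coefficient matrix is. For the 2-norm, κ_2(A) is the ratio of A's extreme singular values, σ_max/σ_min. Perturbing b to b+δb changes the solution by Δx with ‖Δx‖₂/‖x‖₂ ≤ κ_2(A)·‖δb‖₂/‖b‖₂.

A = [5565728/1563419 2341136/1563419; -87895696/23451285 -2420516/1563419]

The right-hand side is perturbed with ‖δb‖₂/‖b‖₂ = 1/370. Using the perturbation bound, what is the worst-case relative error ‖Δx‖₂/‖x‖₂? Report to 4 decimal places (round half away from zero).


AᵀA = [17473902750976/653939082225 485380298816/43595938815; 485380298816/43595938815 13483728272/2906395921]; tr = 121347583504/3869462025, det = 39337984/3869462025
λ_max, λ_min = (121347583504/3869462025 ± √14724627154919340687616/14972736362917100625)/2 = 784/25, 50176/154778481
so κ_2 = √((784/25) / (50176/154778481)) = 311.0250
perturbation bound = 311.0250·1/370 = 0.8406

0.8406


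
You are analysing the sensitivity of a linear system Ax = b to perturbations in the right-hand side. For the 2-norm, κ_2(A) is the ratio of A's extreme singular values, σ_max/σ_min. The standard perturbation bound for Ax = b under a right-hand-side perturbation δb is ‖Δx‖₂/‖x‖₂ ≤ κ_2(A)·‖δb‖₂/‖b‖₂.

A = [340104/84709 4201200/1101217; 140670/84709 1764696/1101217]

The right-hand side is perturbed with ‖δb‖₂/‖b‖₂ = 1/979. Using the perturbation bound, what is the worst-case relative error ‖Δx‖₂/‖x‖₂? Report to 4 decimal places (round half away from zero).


0.3730

AᵀA = [4670992404/247434989 4448500560/247434989; 4448500560/247434989 4236734016/247434989]; tr = 307162980/8532241, det = 82944/8532241
λ_max, λ_min = (307162980/8532241 ± √94346265489690384/72799136482081)/2 = 36, 2304/8532241
κ = σ_max/σ_min = 6/(48/2921) = 365.1250
worst-case relative error ≤ 365.1250 × 1/979 = 0.3730


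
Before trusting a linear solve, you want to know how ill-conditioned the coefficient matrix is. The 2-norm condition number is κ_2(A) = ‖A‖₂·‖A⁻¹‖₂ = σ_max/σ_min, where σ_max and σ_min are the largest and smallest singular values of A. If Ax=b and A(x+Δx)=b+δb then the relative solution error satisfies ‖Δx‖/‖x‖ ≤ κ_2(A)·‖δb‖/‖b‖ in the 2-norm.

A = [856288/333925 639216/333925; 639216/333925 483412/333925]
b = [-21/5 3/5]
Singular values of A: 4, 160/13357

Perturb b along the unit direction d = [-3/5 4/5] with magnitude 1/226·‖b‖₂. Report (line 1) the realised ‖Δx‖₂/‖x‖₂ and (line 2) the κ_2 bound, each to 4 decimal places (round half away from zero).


largest singular value 4, smallest 160/13357
κ_2(A) = 4 / (160/13357) = 333.9250
worst-case relative error ≤ 333.9250 × 1/226 = 1.4775
solve Ax = b  →  x = [-150.8663 199.9050]
2-norm of b is 4.2426; of x, 250.4449
Δx = A⁻¹·δb where δb = 1/226·4.2426·d; ‖Δx‖ = 1.5672
dividing the unrounded norms, ‖Δx‖/‖x‖ = 0.0063
tightness: 0.0063 against a bound of 1.4775 (unrounded ratio ≈ 0.0042)

0.0063
1.4775


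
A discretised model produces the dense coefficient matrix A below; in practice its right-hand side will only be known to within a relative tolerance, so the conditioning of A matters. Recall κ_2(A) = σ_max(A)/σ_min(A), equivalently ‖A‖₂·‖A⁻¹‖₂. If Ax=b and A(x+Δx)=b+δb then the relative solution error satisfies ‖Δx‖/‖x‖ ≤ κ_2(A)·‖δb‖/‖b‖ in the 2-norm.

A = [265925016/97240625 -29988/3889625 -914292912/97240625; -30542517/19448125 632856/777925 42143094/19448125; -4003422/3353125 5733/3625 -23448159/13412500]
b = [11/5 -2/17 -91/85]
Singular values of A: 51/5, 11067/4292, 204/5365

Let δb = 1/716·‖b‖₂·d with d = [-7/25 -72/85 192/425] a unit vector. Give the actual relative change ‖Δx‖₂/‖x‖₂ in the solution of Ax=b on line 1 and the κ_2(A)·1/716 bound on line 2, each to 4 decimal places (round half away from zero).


from the listed singular values, σ₁ = 51/5, σ_n = 204/5365
κ_2(A) = (51/5) / (204/5365) = 268.2500
κ_2(A)·‖δb‖/‖b‖ = 0.3747
solve Ax = b  →  x = [-17.0873 -19.3116 -5.1880]
‖b‖₂ = 2.4495 and ‖x‖₂ = 26.3026
Δx = A⁻¹·δb where δb = 1/716·2.4495·d; ‖Δx‖ = 0.0900
dividing the unrounded norms, ‖Δx‖/‖x‖ = 0.0034
so the bound overstates the realised error by a factor of ≈ 109.5276 (computed from the unrounded values)

0.0034
0.3747


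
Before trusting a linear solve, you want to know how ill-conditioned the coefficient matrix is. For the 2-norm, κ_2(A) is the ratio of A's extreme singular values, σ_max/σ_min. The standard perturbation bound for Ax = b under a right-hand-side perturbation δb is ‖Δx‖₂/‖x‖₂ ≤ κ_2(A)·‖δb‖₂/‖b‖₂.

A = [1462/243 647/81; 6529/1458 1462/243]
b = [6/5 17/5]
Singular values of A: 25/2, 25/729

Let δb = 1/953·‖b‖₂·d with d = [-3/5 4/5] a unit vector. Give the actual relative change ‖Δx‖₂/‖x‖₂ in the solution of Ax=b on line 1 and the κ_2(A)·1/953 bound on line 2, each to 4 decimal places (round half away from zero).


0.0019
0.3825

from the listed singular values, σ₁ = 25/2, σ_n = 25/729
κ = σ_max/σ_min = (25/2)/(25/729) = 364.5000
perturbation bound = 364.5000·1/953 = 0.3825
solve Ax = b  →  x = [-46.5120 35.1840]
‖b‖₂ = 3.6056 and ‖x‖₂ = 58.3205
re-solving with b+δb shifts x by Δx of norm 0.1103
realised ‖Δx‖/‖x‖ = 0.0019
realised/bound (from unrounded values) ≈ 0.0049


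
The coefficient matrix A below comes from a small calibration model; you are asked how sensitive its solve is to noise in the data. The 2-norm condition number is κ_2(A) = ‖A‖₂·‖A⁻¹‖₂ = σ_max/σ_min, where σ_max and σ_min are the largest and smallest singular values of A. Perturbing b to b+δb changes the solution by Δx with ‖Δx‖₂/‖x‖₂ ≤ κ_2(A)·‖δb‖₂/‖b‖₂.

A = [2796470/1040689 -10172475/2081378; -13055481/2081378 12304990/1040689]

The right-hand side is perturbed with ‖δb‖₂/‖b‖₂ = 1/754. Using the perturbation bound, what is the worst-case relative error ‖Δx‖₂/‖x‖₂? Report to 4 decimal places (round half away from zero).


0.2498

M = AᵀA = [1193648295769/25633931236 -559451432880/6408482809; -559451432880/6408482809 4196037652225/25633931236]. tr(M)=9324716173/44349362, det(M)=442050625/354794896
char-poly roots: 841/4 and 525625/88698724
κ_2(A) = √(λ_max/λ_min) = √((841/4) / (525625/88698724)) = 188.3600
bound on ‖Δx‖/‖x‖: κ·ε = 188.3600·1/754 = 0.2498


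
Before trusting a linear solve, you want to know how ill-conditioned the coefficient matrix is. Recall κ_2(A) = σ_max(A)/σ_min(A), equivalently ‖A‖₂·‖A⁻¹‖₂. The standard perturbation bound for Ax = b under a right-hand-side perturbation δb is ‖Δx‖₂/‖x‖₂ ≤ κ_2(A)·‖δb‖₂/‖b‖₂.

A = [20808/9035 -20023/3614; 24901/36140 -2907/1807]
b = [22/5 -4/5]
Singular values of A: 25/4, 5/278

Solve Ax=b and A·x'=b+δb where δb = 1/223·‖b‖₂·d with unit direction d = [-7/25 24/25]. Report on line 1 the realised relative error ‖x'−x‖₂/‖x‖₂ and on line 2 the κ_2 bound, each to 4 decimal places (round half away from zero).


largest singular value 25/4, smallest 5/278
condition number: (25/4) ÷ (5/278) = 347.5000
perturbation bound = 347.5000·1/223 = 1.5583
solve Ax = b  →  x = [-102.4000 -43.3600]
2-norm of b is 4.4721; of x, 111.2018
δb = ε·‖b‖·d = [-0.0056 0.0193]; solving A·Δx = δb gives ‖Δx‖ = 1.1150
relative error = 0.0100
so the bound overstates the realised error by a factor of ≈ 155.4093 (computed from the unrounded values)

0.0100
1.5583


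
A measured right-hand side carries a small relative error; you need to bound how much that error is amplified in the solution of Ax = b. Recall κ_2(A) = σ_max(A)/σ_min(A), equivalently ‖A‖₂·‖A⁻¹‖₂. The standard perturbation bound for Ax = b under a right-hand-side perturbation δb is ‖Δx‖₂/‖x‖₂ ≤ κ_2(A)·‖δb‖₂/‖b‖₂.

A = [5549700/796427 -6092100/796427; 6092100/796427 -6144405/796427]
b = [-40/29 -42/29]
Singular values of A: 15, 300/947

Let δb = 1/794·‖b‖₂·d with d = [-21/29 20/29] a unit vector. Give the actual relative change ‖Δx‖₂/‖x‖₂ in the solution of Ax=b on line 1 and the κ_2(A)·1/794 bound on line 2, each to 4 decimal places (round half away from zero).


from the listed singular values, σ₁ = 15, σ_n = 300/947
κ = σ_max/σ_min = 15/(300/947) = 47.3500
bound on ‖Δx‖/‖x‖: κ·ε = 47.3500·1/794 = 0.0596
solve Ax = b  →  x = [-0.0920 0.0966]
‖b‖₂ = 2.0000 and ‖x‖₂ = 0.1333
Δx = A⁻¹·δb where δb = 1/794·2.0000·d; ‖Δx‖ = 0.0080
relative error = 0.0596
so the bound is sharp here: realised error equals the bound

0.0596
0.0596


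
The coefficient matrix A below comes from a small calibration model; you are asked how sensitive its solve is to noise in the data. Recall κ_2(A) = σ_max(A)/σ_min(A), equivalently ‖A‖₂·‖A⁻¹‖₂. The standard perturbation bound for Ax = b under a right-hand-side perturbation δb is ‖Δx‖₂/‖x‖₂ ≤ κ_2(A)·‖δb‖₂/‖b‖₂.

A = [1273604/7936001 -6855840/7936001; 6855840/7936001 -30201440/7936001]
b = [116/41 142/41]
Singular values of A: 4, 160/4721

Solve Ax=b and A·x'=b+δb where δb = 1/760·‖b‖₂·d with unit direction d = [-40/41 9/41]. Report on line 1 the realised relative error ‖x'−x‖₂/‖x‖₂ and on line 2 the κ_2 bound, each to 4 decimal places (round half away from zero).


from the listed singular values, σ₁ = 4, σ_n = 160/4721
κ = σ_max/σ_min = 4/(160/4721) = 118.0250
κ_2(A)·‖δb‖/‖b‖ = 0.1553
solve Ax = b  →  x = [-57.3537 -13.9296]
‖b‖₂ = 4.4721 and ‖x‖₂ = 59.0210
δb = ε·‖b‖·d = [-0.0057 0.0013]; solving A·Δx = δb gives ‖Δx‖ = 0.1736
dividing the unrounded norms, ‖Δx‖/‖x‖ = 0.0029
tightness: 0.0029 against a bound of 0.1553 (unrounded ratio ≈ 0.0189)

0.0029
0.1553


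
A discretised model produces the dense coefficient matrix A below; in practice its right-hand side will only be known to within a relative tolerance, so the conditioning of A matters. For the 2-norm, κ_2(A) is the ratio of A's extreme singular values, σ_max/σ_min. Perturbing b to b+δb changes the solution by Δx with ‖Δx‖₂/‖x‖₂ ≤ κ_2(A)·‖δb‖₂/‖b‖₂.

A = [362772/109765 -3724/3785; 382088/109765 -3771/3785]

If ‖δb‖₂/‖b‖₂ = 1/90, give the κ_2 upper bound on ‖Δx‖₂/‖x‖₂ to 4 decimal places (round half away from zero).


AᵀA = [330077008/14326225 -96269544/14326225; -96269544/14326225 28088617/14326225]; tr = 14326625/573049, det = 10000/573049
char-poly roots: 25 and 400/573049
σ_max=√25=5, σ_min=√(400/573049)=(20/757) → κ = 189.2500
perturbation bound = 189.2500·1/90 = 2.1028

2.1028


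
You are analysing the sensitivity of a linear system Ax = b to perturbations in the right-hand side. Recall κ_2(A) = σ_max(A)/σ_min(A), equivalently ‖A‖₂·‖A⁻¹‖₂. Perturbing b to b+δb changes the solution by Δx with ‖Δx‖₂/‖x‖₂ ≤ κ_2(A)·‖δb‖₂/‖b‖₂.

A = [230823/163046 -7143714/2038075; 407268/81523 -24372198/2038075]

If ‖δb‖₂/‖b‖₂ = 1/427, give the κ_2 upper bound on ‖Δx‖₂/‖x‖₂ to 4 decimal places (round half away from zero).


0.7343

AᵀA = [716748152625/26583998116 -430019323335/6645999529; -430019323335/6645999529 1032058696104/6645999529]; tr = 28668538089/157301764, det = 13286025/39325441
solving λ² − 28668538089/157301764·λ + 13286025/39325441 = 0 gives λ = 729/4, 72900/39325441
σ_max=√(729/4)=(27/2), σ_min=√(72900/39325441)=(270/6271) → κ = 313.5500
κ_2(A)·‖δb‖/‖b‖ = 0.7343


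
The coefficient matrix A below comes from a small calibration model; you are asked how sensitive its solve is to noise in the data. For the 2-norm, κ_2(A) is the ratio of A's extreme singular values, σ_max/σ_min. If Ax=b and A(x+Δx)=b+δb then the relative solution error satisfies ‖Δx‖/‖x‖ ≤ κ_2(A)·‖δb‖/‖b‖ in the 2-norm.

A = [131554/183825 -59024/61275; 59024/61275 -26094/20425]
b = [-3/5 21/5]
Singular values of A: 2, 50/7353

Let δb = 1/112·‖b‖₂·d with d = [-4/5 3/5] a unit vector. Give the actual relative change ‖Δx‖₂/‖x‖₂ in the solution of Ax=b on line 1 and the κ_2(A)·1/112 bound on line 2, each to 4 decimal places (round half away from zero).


0.0126
2.6261

largest singular value 2, smallest 50/7353
condition number: 2 ÷ (50/7353) = 294.1200
perturbation bound = 294.1200·1/112 = 2.6261
solve Ax = b  →  x = [353.8440 263.5080]
2-norm of b is 4.2426; of x, 441.1825
re-solving with b+δb shifts x by Δx of norm 5.5707
realised ‖Δx‖/‖x‖ = 0.0126
tightness: 0.0126 against a bound of 2.6261 (unrounded ratio ≈ 0.0048)


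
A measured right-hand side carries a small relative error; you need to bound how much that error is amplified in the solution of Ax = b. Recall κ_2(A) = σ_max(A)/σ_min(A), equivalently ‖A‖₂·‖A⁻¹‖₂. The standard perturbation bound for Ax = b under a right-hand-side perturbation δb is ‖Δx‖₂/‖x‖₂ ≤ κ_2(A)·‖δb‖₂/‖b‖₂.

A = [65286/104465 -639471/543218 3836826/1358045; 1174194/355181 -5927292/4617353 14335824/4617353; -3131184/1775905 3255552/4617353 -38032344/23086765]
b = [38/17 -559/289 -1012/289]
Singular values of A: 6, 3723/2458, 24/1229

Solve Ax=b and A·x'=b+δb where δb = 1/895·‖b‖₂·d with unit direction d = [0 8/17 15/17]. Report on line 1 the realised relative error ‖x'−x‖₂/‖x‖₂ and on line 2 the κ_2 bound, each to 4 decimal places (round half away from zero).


σ_max = 6, σ_min = 24/1229
κ = σ_max/σ_min = 6/(24/1229) = 307.2500
κ_2(A)·‖δb‖/‖b‖ = 0.3433
solve Ax = b  →  x = [-0.9564 -189.4329 -77.9277]
‖b‖₂ = 4.5826 and ‖x‖₂ = 204.8377
δb = ε·‖b‖·d = [0.0000 0.0024 0.0045]; solving A·Δx = δb gives ‖Δx‖ = 0.2622
realised ‖Δx‖/‖x‖ = 0.0013
realised/bound (from unrounded values) ≈ 0.0037

0.0013
0.3433


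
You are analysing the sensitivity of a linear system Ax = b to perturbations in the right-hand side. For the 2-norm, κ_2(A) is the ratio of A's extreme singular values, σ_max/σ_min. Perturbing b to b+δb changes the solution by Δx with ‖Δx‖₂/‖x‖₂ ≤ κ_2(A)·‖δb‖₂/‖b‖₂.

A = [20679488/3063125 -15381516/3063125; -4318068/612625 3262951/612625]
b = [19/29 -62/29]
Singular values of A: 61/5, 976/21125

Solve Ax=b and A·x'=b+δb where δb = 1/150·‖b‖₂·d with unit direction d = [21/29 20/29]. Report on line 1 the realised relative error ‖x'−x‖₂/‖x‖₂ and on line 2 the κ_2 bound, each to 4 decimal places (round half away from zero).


largest singular value 61/5, smallest 976/21125
κ = σ_max/σ_min = (61/5)/(976/21125) = 264.0625
perturbation bound = 264.0625·1/150 = 1.7604
solve Ax = b  →  x = [-12.8555 -17.4139]
2-norm of b is 2.2361; of x, 21.6451
with δb = [0.0108 0.0103], A·Δx = δb → ‖Δx‖ = 0.3227
relative error = 0.0149
so the bound overstates the realised error by a factor of ≈ 118.0957 (computed from the unrounded values)

0.0149
1.7604


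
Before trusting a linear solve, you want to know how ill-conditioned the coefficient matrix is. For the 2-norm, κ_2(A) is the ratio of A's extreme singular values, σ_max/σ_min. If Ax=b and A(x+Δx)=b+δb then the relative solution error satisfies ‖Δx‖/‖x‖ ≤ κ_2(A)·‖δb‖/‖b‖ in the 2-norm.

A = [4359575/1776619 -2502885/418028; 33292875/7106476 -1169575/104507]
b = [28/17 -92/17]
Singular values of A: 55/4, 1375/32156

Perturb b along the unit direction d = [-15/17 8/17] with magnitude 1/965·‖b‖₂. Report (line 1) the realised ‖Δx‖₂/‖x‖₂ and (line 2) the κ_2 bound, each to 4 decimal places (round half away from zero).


0.0015
0.3332

largest singular value 55/4, smallest 1375/32156
κ = σ_max/σ_min = (55/4)/(1375/32156) = 321.5600
κ_2(A)·‖δb‖/‖b‖ = 0.3332
solve Ax = b  →  x = [-86.4609 -35.7102]
2-norm of b is 5.6569; of x, 93.5452
re-solving with b+δb shifts x by Δx of norm 0.1371
relative error = 0.0015
so the bound overstates the realised error by a factor of ≈ 227.3784 (computed from the unrounded values)


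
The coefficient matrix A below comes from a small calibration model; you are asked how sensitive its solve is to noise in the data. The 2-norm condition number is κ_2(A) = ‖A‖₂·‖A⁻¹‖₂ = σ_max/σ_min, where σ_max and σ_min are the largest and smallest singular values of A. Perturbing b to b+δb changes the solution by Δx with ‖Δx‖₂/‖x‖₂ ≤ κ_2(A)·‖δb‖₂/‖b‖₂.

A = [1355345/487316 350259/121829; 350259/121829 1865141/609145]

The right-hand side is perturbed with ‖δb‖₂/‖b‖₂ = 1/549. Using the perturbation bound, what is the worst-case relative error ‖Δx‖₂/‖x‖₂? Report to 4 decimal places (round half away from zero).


form AᵀA = [4518266281/282374416 5929534611/352968020; 5929534611/352968020 7783335466/441210025] with trace 237490024481/7059360400 and determinant 17682025/282374416
eigenvalues of AᵀA: λ = (tr ± √(tr²−4·det))/2 = 841/25, 525625/282374416
σ_max=√(841/25)=(29/5), σ_min=√(525625/282374416)=(725/16804) → κ = 134.4320
bound on ‖Δx‖/‖x‖: κ·ε = 134.4320·1/549 = 0.2449

0.2449


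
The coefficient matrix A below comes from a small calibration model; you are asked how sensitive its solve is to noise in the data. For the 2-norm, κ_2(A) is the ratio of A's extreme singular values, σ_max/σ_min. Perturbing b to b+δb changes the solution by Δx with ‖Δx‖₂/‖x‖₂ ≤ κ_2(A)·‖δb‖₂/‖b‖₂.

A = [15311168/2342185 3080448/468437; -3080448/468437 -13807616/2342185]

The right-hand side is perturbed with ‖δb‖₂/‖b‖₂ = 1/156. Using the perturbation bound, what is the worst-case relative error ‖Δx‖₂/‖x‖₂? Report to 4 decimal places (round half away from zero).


0.2232

AᵀA = [560833368064/6522985225 106657431552/1304597045; 106657431552/1304597045 508774383616/6522985225]; tr = 254365696/1551245, det = 4294967296/193905625
solving λ² − 254365696/1551245·λ + 4294967296/193905625 = 0 gives λ = 4096/25, 1048576/7756225
κ_2(A) = √(λ_max/λ_min) = √((4096/25) / (1048576/7756225)) = 34.8125
perturbation bound = 34.8125·1/156 = 0.2232


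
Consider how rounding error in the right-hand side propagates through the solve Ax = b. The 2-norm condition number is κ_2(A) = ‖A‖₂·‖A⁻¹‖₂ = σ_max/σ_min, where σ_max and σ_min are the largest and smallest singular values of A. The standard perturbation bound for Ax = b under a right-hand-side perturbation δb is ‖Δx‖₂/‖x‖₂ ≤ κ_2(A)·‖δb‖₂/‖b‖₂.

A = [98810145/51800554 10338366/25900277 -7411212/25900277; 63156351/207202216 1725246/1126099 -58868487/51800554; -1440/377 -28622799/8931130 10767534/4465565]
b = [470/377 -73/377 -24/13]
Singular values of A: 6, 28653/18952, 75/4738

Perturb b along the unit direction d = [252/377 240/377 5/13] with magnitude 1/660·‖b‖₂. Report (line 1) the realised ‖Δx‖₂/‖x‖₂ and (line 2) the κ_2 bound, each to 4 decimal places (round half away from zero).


from the listed singular values, σ₁ = 6, σ_n = 75/4738
κ_2(A) = 6 / (75/4738) = 379.0400
worst-case relative error ≤ 379.0400 × 1/660 = 0.5743
solve Ax = b  →  x = [0.7089 -0.1718 0.1289]
2-norm of b is 2.2361; of x, 0.7407
with δb = [0.0023 0.0022 0.0013], A·Δx = δb → ‖Δx‖ = 0.2140
realised ‖Δx‖/‖x‖ = 0.2890
so the bound overstates the realised error by a factor of ≈ 1.9874 (computed from the unrounded values)

0.2890
0.5743


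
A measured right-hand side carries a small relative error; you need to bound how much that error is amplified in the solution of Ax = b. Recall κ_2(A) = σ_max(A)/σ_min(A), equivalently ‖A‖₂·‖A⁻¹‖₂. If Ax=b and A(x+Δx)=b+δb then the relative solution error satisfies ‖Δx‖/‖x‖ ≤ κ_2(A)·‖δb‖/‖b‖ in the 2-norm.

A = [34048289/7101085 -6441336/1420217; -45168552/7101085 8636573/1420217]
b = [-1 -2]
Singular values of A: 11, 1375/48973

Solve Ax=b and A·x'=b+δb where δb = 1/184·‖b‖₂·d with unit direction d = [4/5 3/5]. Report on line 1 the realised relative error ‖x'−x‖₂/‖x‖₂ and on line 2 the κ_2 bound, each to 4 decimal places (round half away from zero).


from the listed singular values, σ₁ = 11, σ_n = 1375/48973
condition number: 11 ÷ (1375/48973) = 391.7840
worst-case relative error ≤ 391.7840 × 1/184 = 2.1293
solve Ax = b  →  x = [-49.0607 -51.6455]
‖b‖₂ = 2.2361 and ‖x‖₂ = 71.2335
re-solving with b+δb shifts x by Δx of norm 0.4328
realised ‖Δx‖/‖x‖ = 0.0061
tightness: 0.0061 against a bound of 2.1293 (unrounded ratio ≈ 0.0029)

0.0061
2.1293


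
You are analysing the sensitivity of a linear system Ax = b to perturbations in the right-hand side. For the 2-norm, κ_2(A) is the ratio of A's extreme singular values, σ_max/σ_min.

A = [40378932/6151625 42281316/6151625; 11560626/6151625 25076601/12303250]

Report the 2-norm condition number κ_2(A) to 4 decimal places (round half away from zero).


AᵀA = [2822569956756/60547984225 118542399129/2421919369; 118542399129/2421919369 12447479437569/242191936900]; tr = 28225635273/287980900, det = 384238404/1799880625
λ_max, λ_min = (28225635273/287980900 ± √31864626737549070201/3317319950592400)/2 = 9801/100, 156816/71995225
σ_max=√(9801/100)=(99/10), σ_min=√(156816/71995225)=(396/8485) → κ = 212.1250

212.1250


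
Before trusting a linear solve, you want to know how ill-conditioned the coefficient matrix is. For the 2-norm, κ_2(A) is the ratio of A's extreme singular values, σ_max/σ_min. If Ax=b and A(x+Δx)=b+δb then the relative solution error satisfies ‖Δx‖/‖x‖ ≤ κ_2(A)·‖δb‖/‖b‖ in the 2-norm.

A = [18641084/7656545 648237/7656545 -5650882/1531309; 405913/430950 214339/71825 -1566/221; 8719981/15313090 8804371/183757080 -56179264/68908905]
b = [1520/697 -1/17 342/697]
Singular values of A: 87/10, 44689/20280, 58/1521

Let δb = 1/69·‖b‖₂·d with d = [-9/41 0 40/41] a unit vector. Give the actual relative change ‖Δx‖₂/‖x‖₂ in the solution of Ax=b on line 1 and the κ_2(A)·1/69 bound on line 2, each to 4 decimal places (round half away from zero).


0.9289
3.3065

from the listed singular values, σ₁ = 87/10, σ_n = 58/1521
condition number: (87/10) ÷ (58/1521) = 228.1500
bound on ‖Δx‖/‖x‖: κ·ε = 228.1500·1/69 = 3.3065
solve Ax = b  →  x = [0.7526 -0.5092 -0.1061]
‖b‖ = 2.2361, ‖x‖ = 0.9149
δb = ε·‖b‖·d = [-0.0071 0.0000 0.0316]; solving A·Δx = δb gives ‖Δx‖ = 0.8498
relative error = 0.9289
realised/bound (from unrounded values) ≈ 0.2809
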